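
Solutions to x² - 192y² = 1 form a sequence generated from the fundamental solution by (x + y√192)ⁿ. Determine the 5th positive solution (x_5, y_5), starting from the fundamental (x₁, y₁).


Step 1: Find the fundamental solution (x₁, y₁) of x² - 192y² = 1.
  Expand √192 as a continued fraction. a₀ = ⌊√192⌋ = 13; iterate m_{k+1} = d_k·a_k − m_k, d_{k+1} = (192 − m_{k+1}²)/d_k, a_{k+1} = ⌊(a₀ + m_{k+1})/d_{k+1}⌋ (starting m₀ = 0, d₀ = 1), with convergents p_k = a_k·p_{k-1} + p_{k-2}, q_k = a_k·q_{k-1} + q_{k-2} (p₋₁ = 1, q₋₁ = 0):
  k = 0: a₀ = 13; p₀/q₀ = 13/1; p₀² − 192·q₀² = 169 − 192 = -23.
  k = 1: m = 13, d = 23, a = ⌊(13 + 13)/23⌋ = 1; p/q = (1·13 + 1)/(1·1 + 0) = 14/1; p² − 192·q² = 196 − 192 = 4.
  k = 2: m = 10, d = 4, a = ⌊(13 + 10)/4⌋ = 5; p/q = (5·14 + 13)/(5·1 + 1) = 83/6; p² − 192·q² = 6889 − 6912 = -23.
  k = 3: m = 10, d = 23, a = ⌊(13 + 10)/23⌋ = 1; p/q = (1·83 + 14)/(1·6 + 1) = 97/7; p² − 192·q² = 9409 − 9408 = 1.
  The first convergent with p² − 192·q² = 1 gives the fundamental solution (x₁, y₁) = (97, 7).
Step 2: Apply the recurrence (x_{n+1}, y_{n+1}) = (x₁x_n + 192y₁y_n, x₁y_n + y₁x_n) repeatedly.
  From (x_1, y_1) = (97, 7): x_2 = 97·97 + 192·7·7 = 18817; y_2 = 97·7 + 7·97 = 1358.
  From (x_2, y_2) = (18817, 1358): x_3 = 97·18817 + 192·7·1358 = 3650401; y_3 = 97·1358 + 7·18817 = 263445.
  From (x_3, y_3) = (3650401, 263445): x_4 = 97·3650401 + 192·7·263445 = 708158977; y_4 = 97·263445 + 7·3650401 = 51106972.
  From (x_4, y_4) = (708158977, 51106972): x_5 = 97·708158977 + 192·7·51106972 = 137379191137; y_5 = 97·51106972 + 7·708158977 = 9914489123.
Step 3: Verify x_5² - 192·y_5² = 18873042157456379352769 - 18873042157456379352768 = 1 (should be 1). ✓

(x_1, y_1) = (97, 7); (x_5, y_5) = (137379191137, 9914489123).


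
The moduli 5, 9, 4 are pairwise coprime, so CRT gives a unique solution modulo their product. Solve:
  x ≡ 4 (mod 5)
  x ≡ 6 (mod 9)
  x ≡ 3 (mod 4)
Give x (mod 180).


Moduli 5, 9, 4 are pairwise coprime; by CRT there is a unique solution modulo M = 5 · 9 · 4 = 180.
Solve pairwise, accumulating the modulus:
  Start with x ≡ 4 (mod 5).
  Combine with x ≡ 6 (mod 9): since gcd(5, 9) = 1, we get a unique residue mod 45.
    Write x = 4 + 5·t and substitute into x ≡ 6 (mod 9): 5·t ≡ 6 − 4 = 2 (mod 9).
    The inverse of 5 mod 9 is 2 (since 5·2 = 10 = 1·9 + 1), so t ≡ 2·2 = 4 ≡ 4 (mod 9).
    Then x = 4 + 5·4 = 24, valid modulo lcm(5, 9) = 45: x ≡ 24 (mod 45).
  Combine with x ≡ 3 (mod 4): since gcd(45, 4) = 1, we get a unique residue mod 180.
    Write x = 24 + 45·t and substitute into x ≡ 3 (mod 4): 45·t ≡ 3 − 24 = -21 (mod 4).
    Reduce coefficients mod 4: 1·t ≡ 3 (mod 4).
    So t ≡ 3 (mod 4).
    Then x = 24 + 45·3 = 159, valid modulo lcm(45, 4) = 180: x ≡ 159 (mod 180).
Verify: 159 mod 5 = 4 ✓, 159 mod 9 = 6 ✓, 159 mod 4 = 3 ✓.

x ≡ 159 (mod 180).


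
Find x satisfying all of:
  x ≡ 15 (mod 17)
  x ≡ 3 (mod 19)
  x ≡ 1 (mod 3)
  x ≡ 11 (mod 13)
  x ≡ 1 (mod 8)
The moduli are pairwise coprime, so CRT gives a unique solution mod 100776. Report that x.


Product of moduli M = 17 · 19 · 3 · 13 · 8 = 100776.
Merge one congruence at a time:
  Start: x ≡ 15 (mod 17).
  Combine with x ≡ 3 (mod 19); new modulus lcm = 323.
    Write x = 15 + 17·t and substitute into x ≡ 3 (mod 19): 17·t ≡ 3 − 15 = -12 (mod 19).
    Reduce coefficients mod 19: 17·t ≡ 7 (mod 19).
    The inverse of 17 mod 19 is 9 (since 17·9 = 153 = 8·19 + 1), so t ≡ 9·7 = 63 ≡ 6 (mod 19).
    Then x = 15 + 17·6 = 117, valid modulo lcm(17, 19) = 323: x ≡ 117 (mod 323).
  Combine with x ≡ 1 (mod 3); new modulus lcm = 969.
    Write x = 117 + 323·t and substitute into x ≡ 1 (mod 3): 323·t ≡ 1 − 117 = -116 (mod 3).
    Reduce coefficients mod 3: 2·t ≡ 1 (mod 3).
    The inverse of 2 mod 3 is 2 (since 2·2 = 4 = 1·3 + 1), so t ≡ 2·1 = 2 ≡ 2 (mod 3).
    Then x = 117 + 323·2 = 763, valid modulo lcm(323, 3) = 969: x ≡ 763 (mod 969).
  Combine with x ≡ 11 (mod 13); new modulus lcm = 12597.
    Write x = 763 + 969·t and substitute into x ≡ 11 (mod 13): 969·t ≡ 11 − 763 = -752 (mod 13).
    Reduce coefficients mod 13: 7·t ≡ 2 (mod 13).
    The inverse of 7 mod 13 is 2 (since 7·2 = 14 = 1·13 + 1), so t ≡ 2·2 = 4 ≡ 4 (mod 13).
    Then x = 763 + 969·4 = 4639, valid modulo lcm(969, 13) = 12597: x ≡ 4639 (mod 12597).
  Combine with x ≡ 1 (mod 8); new modulus lcm = 100776.
    Write x = 4639 + 12597·t and substitute into x ≡ 1 (mod 8): 12597·t ≡ 1 − 4639 = -4638 (mod 8).
    Reduce coefficients mod 8: 5·t ≡ 2 (mod 8).
    The inverse of 5 mod 8 is 5 (since 5·5 = 25 = 3·8 + 1), so t ≡ 5·2 = 10 ≡ 2 (mod 8).
    Then x = 4639 + 12597·2 = 29833, valid modulo lcm(12597, 8) = 100776: x ≡ 29833 (mod 100776).
Verify against each original: 29833 mod 17 = 15, 29833 mod 19 = 3, 29833 mod 3 = 1, 29833 mod 13 = 11, 29833 mod 8 = 1.

x ≡ 29833 (mod 100776).


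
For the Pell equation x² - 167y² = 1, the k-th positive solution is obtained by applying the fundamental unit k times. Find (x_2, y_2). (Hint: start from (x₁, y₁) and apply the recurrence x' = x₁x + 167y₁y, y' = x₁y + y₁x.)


Step 1: Find the fundamental solution (x₁, y₁) of x² - 167y² = 1.
  Expand √167 as a continued fraction. a₀ = ⌊√167⌋ = 12; iterate m_{k+1} = d_k·a_k − m_k, d_{k+1} = (167 − m_{k+1}²)/d_k, a_{k+1} = ⌊(a₀ + m_{k+1})/d_{k+1}⌋ (starting m₀ = 0, d₀ = 1), with convergents p_k = a_k·p_{k-1} + p_{k-2}, q_k = a_k·q_{k-1} + q_{k-2} (p₋₁ = 1, q₋₁ = 0):
  k = 0: a₀ = 12; p₀/q₀ = 12/1; p₀² − 167·q₀² = 144 − 167 = -23.
  k = 1: m = 12, d = 23, a = ⌊(12 + 12)/23⌋ = 1; p/q = (1·12 + 1)/(1·1 + 0) = 13/1; p² − 167·q² = 169 − 167 = 2.
  k = 2: m = 11, d = 2, a = ⌊(12 + 11)/2⌋ = 11; p/q = (11·13 + 12)/(11·1 + 1) = 155/12; p² − 167·q² = 24025 − 24048 = -23.
  k = 3: m = 11, d = 23, a = ⌊(12 + 11)/23⌋ = 1; p/q = (1·155 + 13)/(1·12 + 1) = 168/13; p² − 167·q² = 28224 − 28223 = 1.
  The first convergent with p² − 167·q² = 1 gives the fundamental solution (x₁, y₁) = (168, 13).
Step 2: Apply the recurrence (x_{n+1}, y_{n+1}) = (x₁x_n + 167y₁y_n, x₁y_n + y₁x_n) repeatedly.
  From (x_1, y_1) = (168, 13): x_2 = 168·168 + 167·13·13 = 56447; y_2 = 168·13 + 13·168 = 4368.
Step 3: Verify x_2² - 167·y_2² = 3186263809 - 3186263808 = 1 (should be 1). ✓

(x_1, y_1) = (168, 13); (x_2, y_2) = (56447, 4368).


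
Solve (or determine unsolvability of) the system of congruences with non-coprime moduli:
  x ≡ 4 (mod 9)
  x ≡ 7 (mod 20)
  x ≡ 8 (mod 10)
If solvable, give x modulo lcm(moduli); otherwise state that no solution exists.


Moduli 9, 20, 10 are not pairwise coprime, so CRT works modulo lcm(m_i) when all pairwise compatibility conditions hold.
Pairwise compatibility: gcd(m_i, m_j) must divide a_i - a_j for every pair.
Merge one congruence at a time:
  Start: x ≡ 4 (mod 9).
  Combine with x ≡ 7 (mod 20): gcd(9, 20) = 1; 7 - 4 = 3, which IS divisible by 1, so compatible.
    Write x = 4 + 9·t and substitute into x ≡ 7 (mod 20): 9·t ≡ 7 − 4 = 3 (mod 20).
    The inverse of 9 mod 20 is 9 (since 9·9 = 81 = 4·20 + 1), so t ≡ 9·3 = 27 ≡ 7 (mod 20).
    Then x = 4 + 9·7 = 67, valid modulo lcm(9, 20) = 180: x ≡ 67 (mod 180).
  Combine with x ≡ 8 (mod 10): gcd(180, 10) = 10, and 8 - 67 = -59 is NOT divisible by 10.
    ⇒ system is inconsistent (no integer solution).

No solution (the system is inconsistent).


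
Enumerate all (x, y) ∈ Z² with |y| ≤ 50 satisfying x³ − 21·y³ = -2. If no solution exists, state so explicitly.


The equation is x³ - 21y³ = -2. For fixed y, x³ = 21·y³ − 2, so a solution requires the RHS to be a perfect cube.
Strategy: iterate y from -50 to 50, compute RHS = 21·y³ − 2, and check whether it is a (positive or negative) perfect cube.
Check small values of y:
  y = 0: RHS = -2 is not a perfect cube.
  y = 1: RHS = 19 is not a perfect cube.
  y = -1: RHS = -23 is not a perfect cube.
  y = 2: RHS = 166 is not a perfect cube.
  y = -2: RHS = -170 is not a perfect cube.
  y = 3: RHS = 565 is not a perfect cube.
  y = -3: RHS = -569 is not a perfect cube.
Continuing the search up to |y| = 50 finds no solutions either.
No (x, y) in the scanned range satisfies the equation.

No integer solutions with |y| ≤ 50.


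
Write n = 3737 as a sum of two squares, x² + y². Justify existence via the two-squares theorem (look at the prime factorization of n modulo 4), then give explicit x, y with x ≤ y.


Step 1: Factor n = 3737 = 37 · 101.
Step 2: Check the mod-4 condition on each prime factor: 37 ≡ 1 (mod 4), exponent 1; 101 ≡ 1 (mod 4), exponent 1.
All primes ≡ 3 (mod 4) appear to even exponent (or don't appear), so by the two-squares theorem n IS expressible as a sum of two squares.
Step 3: Build a representation. Here n = 37 · 101 is a product of primes ≡ 1 (mod 4). Each prime p ≡ 1 (mod 4) is itself a sum of two squares; find a² by testing p − a² for a perfect square:
  37: 37 − 1² = 36 = 6² ⇒ 37 = 1² + 6².
  101: 101 − 1² = 100 = 10² ⇒ 101 = 1² + 10².
  Combine using the Brahmagupta–Fibonacci identity (a² + b²)(c² + d²) = (ac − bd)² + (ad + bc)² = (ac + bd)² + (ad − bc)²:
  37 · 101 = 3737: from (1² + 6²)(1² + 10²), take (1·1 − 6·10, 1·10 + 6·1) = (1 − 60, 10 + 6) = (-59, 16); dropping signs (only squares matter) gives (59, 16); check 59² + 16² = 3481 + 256 = 3737 ✓.
Step 4: Order so x ≤ y and verify: 16² + 59² = 256 + 3481 = 3737 = n. ✓

n = 3737 = 16² + 59² (one valid representation with x ≤ y).


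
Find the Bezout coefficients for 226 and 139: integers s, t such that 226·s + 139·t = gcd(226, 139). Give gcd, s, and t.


Euclidean algorithm on (226, 139) — divide until remainder is 0:
  226 = 1 · 139 + 87
  139 = 1 · 87 + 52
  87 = 1 · 52 + 35
  52 = 1 · 35 + 17
  35 = 2 · 17 + 1
  17 = 17 · 1 + 0
gcd(226, 139) = 1.
Track Bezout coefficients alongside the remainders: start with r₀ = 226 = a·1 + b·0 (s = 1, t = 0) and r₁ = 139 = a·0 + b·1 (s = 0, t = 1); each new remainder r_{k+1} = r_{k-1} − q_k·r_k inherits s_{k+1} = s_{k-1} − q_k·s_k, t_{k+1} = t_{k-1} − q_k·t_k, so r_k = a·s_k + b·t_k at every step:
  q = 1: r = 87, s = 1 − 1·0 = 1, t = 0 − 1·1 = -1  (check: 226·1 + 139·(-1) = 87)
  q = 1: r = 52, s = 0 − 1·1 = -1, t = 1 − 1·(-1) = 2  (check: 226·(-1) + 139·2 = 52)
  q = 1: r = 35, s = 1 − 1·(-1) = 2, t = -1 − 1·2 = -3  (check: 226·2 + 139·(-3) = 35)
  q = 1: r = 17, s = -1 − 1·2 = -3, t = 2 − 1·(-3) = 5  (check: 226·(-3) + 139·5 = 17)
  q = 2: r = 1, s = 2 − 2·(-3) = 8, t = -3 − 2·5 = -13  (check: 226·8 + 139·(-13) = 1)
The row with r = 1 (the gcd) gives the Bezout coefficients s = 8, t = -13.
Result: 226 · (8) + 139 · (-13) = 1.

gcd(226, 139) = 1; s = 8, t = -13 (check: 226·8 + 139·(-13) = 1).


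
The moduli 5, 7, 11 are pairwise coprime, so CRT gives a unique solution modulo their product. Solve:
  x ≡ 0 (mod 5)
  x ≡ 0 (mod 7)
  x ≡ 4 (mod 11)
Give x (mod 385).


Moduli 5, 7, 11 are pairwise coprime; by CRT there is a unique solution modulo M = 5 · 7 · 11 = 385.
Solve pairwise, accumulating the modulus:
  Start with x ≡ 0 (mod 5).
  Combine with x ≡ 0 (mod 7): since gcd(5, 7) = 1, we get a unique residue mod 35.
    Write x = 0 + 5·t and substitute into x ≡ 0 (mod 7): 5·t ≡ 0 − 0 = 0 (mod 7).
    The inverse of 5 mod 7 is 3 (since 5·3 = 15 = 2·7 + 1), so t ≡ 3·0 = 0 ≡ 0 (mod 7).
    Then x = 0 + 5·0 = 0, valid modulo lcm(5, 7) = 35: x ≡ 0 (mod 35).
  Combine with x ≡ 4 (mod 11): since gcd(35, 11) = 1, we get a unique residue mod 385.
    Write x = 0 + 35·t and substitute into x ≡ 4 (mod 11): 35·t ≡ 4 − 0 = 4 (mod 11).
    Reduce coefficients mod 11: 2·t ≡ 4 (mod 11).
    The inverse of 2 mod 11 is 6 (since 2·6 = 12 = 1·11 + 1), so t ≡ 6·4 = 24 ≡ 2 (mod 11).
    Then x = 0 + 35·2 = 70, valid modulo lcm(35, 11) = 385: x ≡ 70 (mod 385).
Verify: 70 mod 5 = 0 ✓, 70 mod 7 = 0 ✓, 70 mod 11 = 4 ✓.

x ≡ 70 (mod 385).


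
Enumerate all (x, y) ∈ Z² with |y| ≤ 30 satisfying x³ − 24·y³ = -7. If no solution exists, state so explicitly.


The equation is x³ - 24y³ = -7. For fixed y, x³ = 24·y³ − 7, so a solution requires the RHS to be a perfect cube.
Strategy: iterate y from -30 to 30, compute RHS = 24·y³ − 7, and check whether it is a (positive or negative) perfect cube.
Check small values of y:
  y = 0: RHS = -7 is not a perfect cube.
  y = 1: RHS = 17 is not a perfect cube.
  y = -1: RHS = -31 is not a perfect cube.
  y = 2: RHS = 185 is not a perfect cube.
  y = -2: RHS = -199 is not a perfect cube.
  y = 3: RHS = 641 is not a perfect cube.
  y = -3: RHS = -655 is not a perfect cube.
Continuing the search up to |y| = 30 finds no solutions either.
No (x, y) in the scanned range satisfies the equation.

No integer solutions with |y| ≤ 30.


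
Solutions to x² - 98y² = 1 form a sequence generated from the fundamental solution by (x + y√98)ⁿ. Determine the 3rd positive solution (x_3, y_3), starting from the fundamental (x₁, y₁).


Step 1: Find the fundamental solution (x₁, y₁) of x² - 98y² = 1.
  Expand √98 as a continued fraction. a₀ = ⌊√98⌋ = 9; iterate m_{k+1} = d_k·a_k − m_k, d_{k+1} = (98 − m_{k+1}²)/d_k, a_{k+1} = ⌊(a₀ + m_{k+1})/d_{k+1}⌋ (starting m₀ = 0, d₀ = 1), with convergents p_k = a_k·p_{k-1} + p_{k-2}, q_k = a_k·q_{k-1} + q_{k-2} (p₋₁ = 1, q₋₁ = 0):
  k = 0: a₀ = 9; p₀/q₀ = 9/1; p₀² − 98·q₀² = 81 − 98 = -17.
  k = 1: m = 9, d = 17, a = ⌊(9 + 9)/17⌋ = 1; p/q = (1·9 + 1)/(1·1 + 0) = 10/1; p² − 98·q² = 100 − 98 = 2.
  k = 2: m = 8, d = 2, a = ⌊(9 + 8)/2⌋ = 8; p/q = (8·10 + 9)/(8·1 + 1) = 89/9; p² − 98·q² = 7921 − 7938 = -17.
  k = 3: m = 8, d = 17, a = ⌊(9 + 8)/17⌋ = 1; p/q = (1·89 + 10)/(1·9 + 1) = 99/10; p² − 98·q² = 9801 − 9800 = 1.
  The first convergent with p² − 98·q² = 1 gives the fundamental solution (x₁, y₁) = (99, 10).
Step 2: Apply the recurrence (x_{n+1}, y_{n+1}) = (x₁x_n + 98y₁y_n, x₁y_n + y₁x_n) repeatedly.
  From (x_1, y_1) = (99, 10): x_2 = 99·99 + 98·10·10 = 19601; y_2 = 99·10 + 10·99 = 1980.
  From (x_2, y_2) = (19601, 1980): x_3 = 99·19601 + 98·10·1980 = 3880899; y_3 = 99·1980 + 10·19601 = 392030.
Step 3: Verify x_3² - 98·y_3² = 15061377048201 - 15061377048200 = 1 (should be 1). ✓

(x_1, y_1) = (99, 10); (x_3, y_3) = (3880899, 392030).


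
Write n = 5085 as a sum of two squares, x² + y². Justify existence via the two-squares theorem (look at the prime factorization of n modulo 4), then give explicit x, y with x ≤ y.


Step 1: Factor n = 5085 = 3^2 · 5 · 113.
Step 2: Check the mod-4 condition on each prime factor: 3 ≡ 3 (mod 4), exponent 2 (must be even); 5 ≡ 1 (mod 4), exponent 1; 113 ≡ 1 (mod 4), exponent 1.
All primes ≡ 3 (mod 4) appear to even exponent (or don't appear), so by the two-squares theorem n IS expressible as a sum of two squares.
Step 3: Build a representation. Group n = k² · m with k = 3 and m = 5 · 113 = 565 (a product of primes ≡ 1 (mod 4)); a representation of m scales to one of n via (k·x)² + (k·y)² = k²(x² + y²). Each prime p ≡ 1 (mod 4) is itself a sum of two squares; find a² by testing p − a² for a perfect square:
  5: 5 − 1² = 4 = 2² ⇒ 5 = 1² + 2².
  113: 113 − 1² = 112, 113 − 2² = 109, 113 − 3² = 104, 113 − 4² = 97, 113 − 5² = 88, 113 − 6² = 77, 113 − 7² = 64 = 8² ⇒ 113 = 7² + 8².
  Combine using the Brahmagupta–Fibonacci identity (a² + b²)(c² + d²) = (ac − bd)² + (ad + bc)² = (ac + bd)² + (ad − bc)²:
  5 · 113 = 565: from (1² + 2²)(7² + 8²), take (1·7 − 2·8, 1·8 + 2·7) = (7 − 16, 8 + 14) = (-9, 22); dropping signs (only squares matter) gives (9, 22); check 9² + 22² = 81 + 484 = 565 ✓.
  Scale by k = 3: (3·9, 3·22) = (27, 66).
Step 4: Order so x ≤ y and verify: 27² + 66² = 729 + 4356 = 5085 = n. ✓

n = 5085 = 27² + 66² (one valid representation with x ≤ y).


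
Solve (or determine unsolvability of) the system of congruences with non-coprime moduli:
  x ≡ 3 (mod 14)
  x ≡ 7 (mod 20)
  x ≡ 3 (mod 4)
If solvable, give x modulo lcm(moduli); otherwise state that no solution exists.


Moduli 14, 20, 4 are not pairwise coprime, so CRT works modulo lcm(m_i) when all pairwise compatibility conditions hold.
Pairwise compatibility: gcd(m_i, m_j) must divide a_i - a_j for every pair.
Merge one congruence at a time:
  Start: x ≡ 3 (mod 14).
  Combine with x ≡ 7 (mod 20): gcd(14, 20) = 2; 7 - 3 = 4, which IS divisible by 2, so compatible.
    Write x = 3 + 14·t and substitute into x ≡ 7 (mod 20): 14·t ≡ 7 − 3 = 4 (mod 20).
    Divide the congruence (and modulus) by g = 2: 7·t ≡ 2 (mod 10).
    The inverse of 7 mod 10 is 3 (since 7·3 = 21 = 2·10 + 1), so t ≡ 3·2 = 6 ≡ 6 (mod 10).
    Then x = 3 + 14·6 = 87, valid modulo lcm(14, 20) = 140: x ≡ 87 (mod 140).
  Combine with x ≡ 3 (mod 4): gcd(140, 4) = 4; 3 - 87 = -84, which IS divisible by 4, so compatible.
    Write x = 87 + 140·t and substitute into x ≡ 3 (mod 4): 140·t ≡ 3 − 87 = -84 (mod 4).
    Divide the congruence (and modulus) by g = 4: 35·t ≡ -21 (mod 1).
    Modulo 1 every t works; take t = 0.
    Then x = 87 + 140·0 = 87, valid modulo lcm(140, 4) = 140: x ≡ 87 (mod 140).
Verify: 87 mod 14 = 3, 87 mod 20 = 7, 87 mod 4 = 3.

x ≡ 87 (mod 140).


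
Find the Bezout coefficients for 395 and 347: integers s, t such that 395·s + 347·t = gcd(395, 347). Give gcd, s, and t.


Euclidean algorithm on (395, 347) — divide until remainder is 0:
  395 = 1 · 347 + 48
  347 = 7 · 48 + 11
  48 = 4 · 11 + 4
  11 = 2 · 4 + 3
  4 = 1 · 3 + 1
  3 = 3 · 1 + 0
gcd(395, 347) = 1.
Track Bezout coefficients alongside the remainders: start with r₀ = 395 = a·1 + b·0 (s = 1, t = 0) and r₁ = 347 = a·0 + b·1 (s = 0, t = 1); each new remainder r_{k+1} = r_{k-1} − q_k·r_k inherits s_{k+1} = s_{k-1} − q_k·s_k, t_{k+1} = t_{k-1} − q_k·t_k, so r_k = a·s_k + b·t_k at every step:
  q = 1: r = 48, s = 1 − 1·0 = 1, t = 0 − 1·1 = -1  (check: 395·1 + 347·(-1) = 48)
  q = 7: r = 11, s = 0 − 7·1 = -7, t = 1 − 7·(-1) = 8  (check: 395·(-7) + 347·8 = 11)
  q = 4: r = 4, s = 1 − 4·(-7) = 29, t = -1 − 4·8 = -33  (check: 395·29 + 347·(-33) = 4)
  q = 2: r = 3, s = -7 − 2·29 = -65, t = 8 − 2·(-33) = 74  (check: 395·(-65) + 347·74 = 3)
  q = 1: r = 1, s = 29 − 1·(-65) = 94, t = -33 − 1·74 = -107  (check: 395·94 + 347·(-107) = 1)
The row with r = 1 (the gcd) gives the Bezout coefficients s = 94, t = -107.
Result: 395 · (94) + 347 · (-107) = 1.

gcd(395, 347) = 1; s = 94, t = -107 (check: 395·94 + 347·(-107) = 1).


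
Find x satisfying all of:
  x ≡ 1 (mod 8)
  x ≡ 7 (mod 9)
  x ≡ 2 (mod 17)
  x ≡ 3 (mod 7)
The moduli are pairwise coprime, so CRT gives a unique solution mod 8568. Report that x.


Product of moduli M = 8 · 9 · 17 · 7 = 8568.
Merge one congruence at a time:
  Start: x ≡ 1 (mod 8).
  Combine with x ≡ 7 (mod 9); new modulus lcm = 72.
    Write x = 1 + 8·t and substitute into x ≡ 7 (mod 9): 8·t ≡ 7 − 1 = 6 (mod 9).
    The inverse of 8 mod 9 is 8 (since 8·8 = 64 = 7·9 + 1), so t ≡ 8·6 = 48 ≡ 3 (mod 9).
    Then x = 1 + 8·3 = 25, valid modulo lcm(8, 9) = 72: x ≡ 25 (mod 72).
  Combine with x ≡ 2 (mod 17); new modulus lcm = 1224.
    Write x = 25 + 72·t and substitute into x ≡ 2 (mod 17): 72·t ≡ 2 − 25 = -23 (mod 17).
    Reduce coefficients mod 17: 4·t ≡ 11 (mod 17).
    The inverse of 4 mod 17 is 13 (since 4·13 = 52 = 3·17 + 1), so t ≡ 13·11 = 143 ≡ 7 (mod 17).
    Then x = 25 + 72·7 = 529, valid modulo lcm(72, 17) = 1224: x ≡ 529 (mod 1224).
  Combine with x ≡ 3 (mod 7); new modulus lcm = 8568.
    Write x = 529 + 1224·t and substitute into x ≡ 3 (mod 7): 1224·t ≡ 3 − 529 = -526 (mod 7).
    Reduce coefficients mod 7: 6·t ≡ 6 (mod 7).
    The inverse of 6 mod 7 is 6 (since 6·6 = 36 = 5·7 + 1), so t ≡ 6·6 = 36 ≡ 1 (mod 7).
    Then x = 529 + 1224·1 = 1753, valid modulo lcm(1224, 7) = 8568: x ≡ 1753 (mod 8568).
Verify against each original: 1753 mod 8 = 1, 1753 mod 9 = 7, 1753 mod 17 = 2, 1753 mod 7 = 3.

x ≡ 1753 (mod 8568).


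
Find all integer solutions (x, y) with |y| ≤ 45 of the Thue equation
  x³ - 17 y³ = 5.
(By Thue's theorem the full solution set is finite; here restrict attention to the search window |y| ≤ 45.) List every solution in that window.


The equation is x³ - 17y³ = 5. For fixed y, x³ = 17·y³ + 5, so a solution requires the RHS to be a perfect cube.
Strategy: iterate y from -45 to 45, compute RHS = 17·y³ + 5, and check whether it is a (positive or negative) perfect cube.
Check small values of y:
  y = 0: RHS = 5 is not a perfect cube.
  y = 1: RHS = 22 is not a perfect cube.
  y = -1: RHS = -12 is not a perfect cube.
  y = 2: RHS = 141 is not a perfect cube.
  y = -2: RHS = -131 is not a perfect cube.
  y = 3: RHS = 464 is not a perfect cube.
  y = -3: RHS = -454 is not a perfect cube.
Continuing the search up to |y| = 45 finds no solutions either.
No (x, y) in the scanned range satisfies the equation.

No integer solutions with |y| ≤ 45.


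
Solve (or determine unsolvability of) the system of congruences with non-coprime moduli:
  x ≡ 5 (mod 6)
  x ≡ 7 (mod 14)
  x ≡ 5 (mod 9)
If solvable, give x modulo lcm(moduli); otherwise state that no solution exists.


Moduli 6, 14, 9 are not pairwise coprime, so CRT works modulo lcm(m_i) when all pairwise compatibility conditions hold.
Pairwise compatibility: gcd(m_i, m_j) must divide a_i - a_j for every pair.
Merge one congruence at a time:
  Start: x ≡ 5 (mod 6).
  Combine with x ≡ 7 (mod 14): gcd(6, 14) = 2; 7 - 5 = 2, which IS divisible by 2, so compatible.
    Write x = 5 + 6·t and substitute into x ≡ 7 (mod 14): 6·t ≡ 7 − 5 = 2 (mod 14).
    Divide the congruence (and modulus) by g = 2: 3·t ≡ 1 (mod 7).
    The inverse of 3 mod 7 is 5 (since 3·5 = 15 = 2·7 + 1), so t ≡ 5·1 = 5 ≡ 5 (mod 7).
    Then x = 5 + 6·5 = 35, valid modulo lcm(6, 14) = 42: x ≡ 35 (mod 42).
  Combine with x ≡ 5 (mod 9): gcd(42, 9) = 3; 5 - 35 = -30, which IS divisible by 3, so compatible.
    Write x = 35 + 42·t and substitute into x ≡ 5 (mod 9): 42·t ≡ 5 − 35 = -30 (mod 9).
    Divide the congruence (and modulus) by g = 3: 14·t ≡ -10 (mod 3).
    Reduce coefficients mod 3: 2·t ≡ 2 (mod 3).
    The inverse of 2 mod 3 is 2 (since 2·2 = 4 = 1·3 + 1), so t ≡ 2·2 = 4 ≡ 1 (mod 3).
    Then x = 35 + 42·1 = 77, valid modulo lcm(42, 9) = 126: x ≡ 77 (mod 126).
Verify: 77 mod 6 = 5, 77 mod 14 = 7, 77 mod 9 = 5.

x ≡ 77 (mod 126).


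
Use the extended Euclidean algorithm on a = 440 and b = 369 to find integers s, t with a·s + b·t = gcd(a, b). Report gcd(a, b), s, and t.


Euclidean algorithm on (440, 369) — divide until remainder is 0:
  440 = 1 · 369 + 71
  369 = 5 · 71 + 14
  71 = 5 · 14 + 1
  14 = 14 · 1 + 0
gcd(440, 369) = 1.
Track Bezout coefficients alongside the remainders: start with r₀ = 440 = a·1 + b·0 (s = 1, t = 0) and r₁ = 369 = a·0 + b·1 (s = 0, t = 1); each new remainder r_{k+1} = r_{k-1} − q_k·r_k inherits s_{k+1} = s_{k-1} − q_k·s_k, t_{k+1} = t_{k-1} − q_k·t_k, so r_k = a·s_k + b·t_k at every step:
  q = 1: r = 71, s = 1 − 1·0 = 1, t = 0 − 1·1 = -1  (check: 440·1 + 369·(-1) = 71)
  q = 5: r = 14, s = 0 − 5·1 = -5, t = 1 − 5·(-1) = 6  (check: 440·(-5) + 369·6 = 14)
  q = 5: r = 1, s = 1 − 5·(-5) = 26, t = -1 − 5·6 = -31  (check: 440·26 + 369·(-31) = 1)
The row with r = 1 (the gcd) gives the Bezout coefficients s = 26, t = -31.
Result: 440 · (26) + 369 · (-31) = 1.

gcd(440, 369) = 1; s = 26, t = -31 (check: 440·26 + 369·(-31) = 1).


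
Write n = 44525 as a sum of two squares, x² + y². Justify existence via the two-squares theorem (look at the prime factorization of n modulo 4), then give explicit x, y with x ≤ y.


Step 1: Factor n = 44525 = 5^2 · 13 · 137.
Step 2: Check the mod-4 condition on each prime factor: 5 ≡ 1 (mod 4), exponent 2; 13 ≡ 1 (mod 4), exponent 1; 137 ≡ 1 (mod 4), exponent 1.
All primes ≡ 3 (mod 4) appear to even exponent (or don't appear), so by the two-squares theorem n IS expressible as a sum of two squares.
Step 3: Build a representation. Group n = k² · m with k = 5 and m = 13 · 137 = 1781 (a product of primes ≡ 1 (mod 4)); a representation of m scales to one of n via (k·x)² + (k·y)² = k²(x² + y²). Each prime p ≡ 1 (mod 4) is itself a sum of two squares; find a² by testing p − a² for a perfect square:
  13: 13 − 1² = 12, 13 − 2² = 9 = 3² ⇒ 13 = 2² + 3².
  137: 137 − 1² = 136, 137 − 2² = 133, 137 − 3² = 128, 137 − 4² = 121 = 11² ⇒ 137 = 4² + 11².
  Combine using the Brahmagupta–Fibonacci identity (a² + b²)(c² + d²) = (ac − bd)² + (ad + bc)² = (ac + bd)² + (ad − bc)²:
  13 · 137 = 1781: from (2² + 3²)(4² + 11²), take (2·4 − 3·11, 2·11 + 3·4) = (8 − 33, 22 + 12) = (-25, 34); dropping signs (only squares matter) gives (25, 34); check 25² + 34² = 625 + 1156 = 1781 ✓.
  Scale by k = 5: (5·25, 5·34) = (125, 170).
Step 4: Order so x ≤ y and verify: 125² + 170² = 15625 + 28900 = 44525 = n. ✓

n = 44525 = 125² + 170² (one valid representation with x ≤ y).


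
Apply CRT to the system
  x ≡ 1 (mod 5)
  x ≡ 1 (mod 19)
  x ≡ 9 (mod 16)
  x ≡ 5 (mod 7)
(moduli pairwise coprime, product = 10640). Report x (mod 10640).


Product of moduli M = 5 · 19 · 16 · 7 = 10640.
Merge one congruence at a time:
  Start: x ≡ 1 (mod 5).
  Combine with x ≡ 1 (mod 19); new modulus lcm = 95.
    Write x = 1 + 5·t and substitute into x ≡ 1 (mod 19): 5·t ≡ 1 − 1 = 0 (mod 19).
    The inverse of 5 mod 19 is 4 (since 5·4 = 20 = 1·19 + 1), so t ≡ 4·0 = 0 ≡ 0 (mod 19).
    Then x = 1 + 5·0 = 1, valid modulo lcm(5, 19) = 95: x ≡ 1 (mod 95).
  Combine with x ≡ 9 (mod 16); new modulus lcm = 1520.
    Write x = 1 + 95·t and substitute into x ≡ 9 (mod 16): 95·t ≡ 9 − 1 = 8 (mod 16).
    Reduce coefficients mod 16: 15·t ≡ 8 (mod 16).
    The inverse of 15 mod 16 is 15 (since 15·15 = 225 = 14·16 + 1), so t ≡ 15·8 = 120 ≡ 8 (mod 16).
    Then x = 1 + 95·8 = 761, valid modulo lcm(95, 16) = 1520: x ≡ 761 (mod 1520).
  Combine with x ≡ 5 (mod 7); new modulus lcm = 10640.
    Write x = 761 + 1520·t and substitute into x ≡ 5 (mod 7): 1520·t ≡ 5 − 761 = -756 (mod 7).
    Reduce coefficients mod 7: 1·t ≡ 0 (mod 7).
    So t ≡ 0 (mod 7).
    Then x = 761 + 1520·0 = 761, valid modulo lcm(1520, 7) = 10640: x ≡ 761 (mod 10640).
Verify against each original: 761 mod 5 = 1, 761 mod 19 = 1, 761 mod 16 = 9, 761 mod 7 = 5.

x ≡ 761 (mod 10640).


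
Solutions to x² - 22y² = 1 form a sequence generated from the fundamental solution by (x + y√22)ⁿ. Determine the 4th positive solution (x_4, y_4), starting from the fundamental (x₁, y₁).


Step 1: Find the fundamental solution (x₁, y₁) of x² - 22y² = 1.
  Expand √22 as a continued fraction. a₀ = ⌊√22⌋ = 4; iterate m_{k+1} = d_k·a_k − m_k, d_{k+1} = (22 − m_{k+1}²)/d_k, a_{k+1} = ⌊(a₀ + m_{k+1})/d_{k+1}⌋ (starting m₀ = 0, d₀ = 1), with convergents p_k = a_k·p_{k-1} + p_{k-2}, q_k = a_k·q_{k-1} + q_{k-2} (p₋₁ = 1, q₋₁ = 0):
  k = 0: a₀ = 4; p₀/q₀ = 4/1; p₀² − 22·q₀² = 16 − 22 = -6.
  k = 1: m = 4, d = 6, a = ⌊(4 + 4)/6⌋ = 1; p/q = (1·4 + 1)/(1·1 + 0) = 5/1; p² − 22·q² = 25 − 22 = 3.
  k = 2: m = 2, d = 3, a = ⌊(4 + 2)/3⌋ = 2; p/q = (2·5 + 4)/(2·1 + 1) = 14/3; p² − 22·q² = 196 − 198 = -2.
  k = 3: m = 4, d = 2, a = ⌊(4 + 4)/2⌋ = 4; p/q = (4·14 + 5)/(4·3 + 1) = 61/13; p² − 22·q² = 3721 − 3718 = 3.
  k = 4: m = 4, d = 3, a = ⌊(4 + 4)/3⌋ = 2; p/q = (2·61 + 14)/(2·13 + 3) = 136/29; p² − 22·q² = 18496 − 18502 = -6.
  k = 5: m = 2, d = 6, a = ⌊(4 + 2)/6⌋ = 1; p/q = (1·136 + 61)/(1·29 + 13) = 197/42; p² − 22·q² = 38809 − 38808 = 1.
  The first convergent with p² − 22·q² = 1 gives the fundamental solution (x₁, y₁) = (197, 42).
Step 2: Apply the recurrence (x_{n+1}, y_{n+1}) = (x₁x_n + 22y₁y_n, x₁y_n + y₁x_n) repeatedly.
  From (x_1, y_1) = (197, 42): x_2 = 197·197 + 22·42·42 = 77617; y_2 = 197·42 + 42·197 = 16548.
  From (x_2, y_2) = (77617, 16548): x_3 = 197·77617 + 22·42·16548 = 30580901; y_3 = 197·16548 + 42·77617 = 6519870.
  From (x_3, y_3) = (30580901, 6519870): x_4 = 197·30580901 + 22·42·6519870 = 12048797377; y_4 = 197·6519870 + 42·30580901 = 2568812232.
Step 3: Verify x_4² - 22·y_4² = 145173518232002080129 - 145173518232002080128 = 1 (should be 1). ✓

(x_1, y_1) = (197, 42); (x_4, y_4) = (12048797377, 2568812232).


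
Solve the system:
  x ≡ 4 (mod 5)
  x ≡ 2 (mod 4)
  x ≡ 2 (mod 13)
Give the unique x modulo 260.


Moduli 5, 4, 13 are pairwise coprime; by CRT there is a unique solution modulo M = 5 · 4 · 13 = 260.
Solve pairwise, accumulating the modulus:
  Start with x ≡ 4 (mod 5).
  Combine with x ≡ 2 (mod 4): since gcd(5, 4) = 1, we get a unique residue mod 20.
    Write x = 4 + 5·t and substitute into x ≡ 2 (mod 4): 5·t ≡ 2 − 4 = -2 (mod 4).
    Reduce coefficients mod 4: 1·t ≡ 2 (mod 4).
    So t ≡ 2 (mod 4).
    Then x = 4 + 5·2 = 14, valid modulo lcm(5, 4) = 20: x ≡ 14 (mod 20).
  Combine with x ≡ 2 (mod 13): since gcd(20, 13) = 1, we get a unique residue mod 260.
    Write x = 14 + 20·t and substitute into x ≡ 2 (mod 13): 20·t ≡ 2 − 14 = -12 (mod 13).
    Reduce coefficients mod 13: 7·t ≡ 1 (mod 13).
    The inverse of 7 mod 13 is 2 (since 7·2 = 14 = 1·13 + 1), so t ≡ 2·1 = 2 ≡ 2 (mod 13).
    Then x = 14 + 20·2 = 54, valid modulo lcm(20, 13) = 260: x ≡ 54 (mod 260).
Verify: 54 mod 5 = 4 ✓, 54 mod 4 = 2 ✓, 54 mod 13 = 2 ✓.

x ≡ 54 (mod 260).


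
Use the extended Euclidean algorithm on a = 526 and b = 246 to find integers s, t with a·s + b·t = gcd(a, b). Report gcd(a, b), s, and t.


Euclidean algorithm on (526, 246) — divide until remainder is 0:
  526 = 2 · 246 + 34
  246 = 7 · 34 + 8
  34 = 4 · 8 + 2
  8 = 4 · 2 + 0
gcd(526, 246) = 2.
Track Bezout coefficients alongside the remainders: start with r₀ = 526 = a·1 + b·0 (s = 1, t = 0) and r₁ = 246 = a·0 + b·1 (s = 0, t = 1); each new remainder r_{k+1} = r_{k-1} − q_k·r_k inherits s_{k+1} = s_{k-1} − q_k·s_k, t_{k+1} = t_{k-1} − q_k·t_k, so r_k = a·s_k + b·t_k at every step:
  q = 2: r = 34, s = 1 − 2·0 = 1, t = 0 − 2·1 = -2  (check: 526·1 + 246·(-2) = 34)
  q = 7: r = 8, s = 0 − 7·1 = -7, t = 1 − 7·(-2) = 15  (check: 526·(-7) + 246·15 = 8)
  q = 4: r = 2, s = 1 − 4·(-7) = 29, t = -2 − 4·15 = -62  (check: 526·29 + 246·(-62) = 2)
The row with r = 2 (the gcd) gives the Bezout coefficients s = 29, t = -62.
Result: 526 · (29) + 246 · (-62) = 2.

gcd(526, 246) = 2; s = 29, t = -62 (check: 526·29 + 246·(-62) = 2).


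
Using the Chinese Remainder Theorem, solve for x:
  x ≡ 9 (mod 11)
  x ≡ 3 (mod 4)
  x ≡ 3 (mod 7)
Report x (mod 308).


Moduli 11, 4, 7 are pairwise coprime; by CRT there is a unique solution modulo M = 11 · 4 · 7 = 308.
Solve pairwise, accumulating the modulus:
  Start with x ≡ 9 (mod 11).
  Combine with x ≡ 3 (mod 4): since gcd(11, 4) = 1, we get a unique residue mod 44.
    Write x = 9 + 11·t and substitute into x ≡ 3 (mod 4): 11·t ≡ 3 − 9 = -6 (mod 4).
    Reduce coefficients mod 4: 3·t ≡ 2 (mod 4).
    The inverse of 3 mod 4 is 3 (since 3·3 = 9 = 2·4 + 1), so t ≡ 3·2 = 6 ≡ 2 (mod 4).
    Then x = 9 + 11·2 = 31, valid modulo lcm(11, 4) = 44: x ≡ 31 (mod 44).
  Combine with x ≡ 3 (mod 7): since gcd(44, 7) = 1, we get a unique residue mod 308.
    Write x = 31 + 44·t and substitute into x ≡ 3 (mod 7): 44·t ≡ 3 − 31 = -28 (mod 7).
    Reduce coefficients mod 7: 2·t ≡ 0 (mod 7).
    The inverse of 2 mod 7 is 4 (since 2·4 = 8 = 1·7 + 1), so t ≡ 4·0 = 0 ≡ 0 (mod 7).
    Then x = 31 + 44·0 = 31, valid modulo lcm(44, 7) = 308: x ≡ 31 (mod 308).
Verify: 31 mod 11 = 9 ✓, 31 mod 4 = 3 ✓, 31 mod 7 = 3 ✓.

x ≡ 31 (mod 308).


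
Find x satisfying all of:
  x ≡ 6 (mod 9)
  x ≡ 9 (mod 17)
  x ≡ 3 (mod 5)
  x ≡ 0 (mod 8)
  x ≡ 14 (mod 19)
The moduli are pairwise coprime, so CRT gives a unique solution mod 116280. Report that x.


Product of moduli M = 9 · 17 · 5 · 8 · 19 = 116280.
Merge one congruence at a time:
  Start: x ≡ 6 (mod 9).
  Combine with x ≡ 9 (mod 17); new modulus lcm = 153.
    Write x = 6 + 9·t and substitute into x ≡ 9 (mod 17): 9·t ≡ 9 − 6 = 3 (mod 17).
    The inverse of 9 mod 17 is 2 (since 9·2 = 18 = 1·17 + 1), so t ≡ 2·3 = 6 ≡ 6 (mod 17).
    Then x = 6 + 9·6 = 60, valid modulo lcm(9, 17) = 153: x ≡ 60 (mod 153).
  Combine with x ≡ 3 (mod 5); new modulus lcm = 765.
    Write x = 60 + 153·t and substitute into x ≡ 3 (mod 5): 153·t ≡ 3 − 60 = -57 (mod 5).
    Reduce coefficients mod 5: 3·t ≡ 3 (mod 5).
    The inverse of 3 mod 5 is 2 (since 3·2 = 6 = 1·5 + 1), so t ≡ 2·3 = 6 ≡ 1 (mod 5).
    Then x = 60 + 153·1 = 213, valid modulo lcm(153, 5) = 765: x ≡ 213 (mod 765).
  Combine with x ≡ 0 (mod 8); new modulus lcm = 6120.
    Write x = 213 + 765·t and substitute into x ≡ 0 (mod 8): 765·t ≡ 0 − 213 = -213 (mod 8).
    Reduce coefficients mod 8: 5·t ≡ 3 (mod 8).
    The inverse of 5 mod 8 is 5 (since 5·5 = 25 = 3·8 + 1), so t ≡ 5·3 = 15 ≡ 7 (mod 8).
    Then x = 213 + 765·7 = 5568, valid modulo lcm(765, 8) = 6120: x ≡ 5568 (mod 6120).
  Combine with x ≡ 14 (mod 19); new modulus lcm = 116280.
    Write x = 5568 + 6120·t and substitute into x ≡ 14 (mod 19): 6120·t ≡ 14 − 5568 = -5554 (mod 19).
    Reduce coefficients mod 19: 2·t ≡ 13 (mod 19).
    The inverse of 2 mod 19 is 10 (since 2·10 = 20 = 1·19 + 1), so t ≡ 10·13 = 130 ≡ 16 (mod 19).
    Then x = 5568 + 6120·16 = 103488, valid modulo lcm(6120, 19) = 116280: x ≡ 103488 (mod 116280).
Verify against each original: 103488 mod 9 = 6, 103488 mod 17 = 9, 103488 mod 5 = 3, 103488 mod 8 = 0, 103488 mod 19 = 14.

x ≡ 103488 (mod 116280).


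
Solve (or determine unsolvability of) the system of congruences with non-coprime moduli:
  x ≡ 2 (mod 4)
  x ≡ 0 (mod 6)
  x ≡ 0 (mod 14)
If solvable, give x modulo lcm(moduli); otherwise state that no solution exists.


Moduli 4, 6, 14 are not pairwise coprime, so CRT works modulo lcm(m_i) when all pairwise compatibility conditions hold.
Pairwise compatibility: gcd(m_i, m_j) must divide a_i - a_j for every pair.
Merge one congruence at a time:
  Start: x ≡ 2 (mod 4).
  Combine with x ≡ 0 (mod 6): gcd(4, 6) = 2; 0 - 2 = -2, which IS divisible by 2, so compatible.
    Write x = 2 + 4·t and substitute into x ≡ 0 (mod 6): 4·t ≡ 0 − 2 = -2 (mod 6).
    Divide the congruence (and modulus) by g = 2: 2·t ≡ -1 (mod 3).
    Reduce coefficients mod 3: 2·t ≡ 2 (mod 3).
    The inverse of 2 mod 3 is 2 (since 2·2 = 4 = 1·3 + 1), so t ≡ 2·2 = 4 ≡ 1 (mod 3).
    Then x = 2 + 4·1 = 6, valid modulo lcm(4, 6) = 12: x ≡ 6 (mod 12).
  Combine with x ≡ 0 (mod 14): gcd(12, 14) = 2; 0 - 6 = -6, which IS divisible by 2, so compatible.
    Write x = 6 + 12·t and substitute into x ≡ 0 (mod 14): 12·t ≡ 0 − 6 = -6 (mod 14).
    Divide the congruence (and modulus) by g = 2: 6·t ≡ -3 (mod 7).
    Reduce coefficients mod 7: 6·t ≡ 4 (mod 7).
    The inverse of 6 mod 7 is 6 (since 6·6 = 36 = 5·7 + 1), so t ≡ 6·4 = 24 ≡ 3 (mod 7).
    Then x = 6 + 12·3 = 42, valid modulo lcm(12, 14) = 84: x ≡ 42 (mod 84).
Verify: 42 mod 4 = 2, 42 mod 6 = 0, 42 mod 14 = 0.

x ≡ 42 (mod 84).


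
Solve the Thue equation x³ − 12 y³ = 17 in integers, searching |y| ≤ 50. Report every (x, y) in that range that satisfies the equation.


The equation is x³ - 12y³ = 17. For fixed y, x³ = 12·y³ + 17, so a solution requires the RHS to be a perfect cube.
Strategy: iterate y from -50 to 50, compute RHS = 12·y³ + 17, and check whether it is a (positive or negative) perfect cube.
Check small values of y:
  y = 0: RHS = 17 is not a perfect cube.
  y = 1: RHS = 29 is not a perfect cube.
  y = -1: RHS = 5 is not a perfect cube.
  y = 2: RHS = 113 is not a perfect cube.
  y = -2: RHS = -79 is not a perfect cube.
  y = 3: RHS = 341 is not a perfect cube.
  y = -3: RHS = -307 is not a perfect cube.
Continuing the search up to |y| = 50 finds no solutions either.
No (x, y) in the scanned range satisfies the equation.

No integer solutions with |y| ≤ 50.


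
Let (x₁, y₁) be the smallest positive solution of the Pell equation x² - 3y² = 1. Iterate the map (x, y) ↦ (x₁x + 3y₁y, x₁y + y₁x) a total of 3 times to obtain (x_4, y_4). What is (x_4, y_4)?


Step 1: Find the fundamental solution (x₁, y₁) of x² - 3y² = 1.
  Expand √3 as a continued fraction. a₀ = ⌊√3⌋ = 1; iterate m_{k+1} = d_k·a_k − m_k, d_{k+1} = (3 − m_{k+1}²)/d_k, a_{k+1} = ⌊(a₀ + m_{k+1})/d_{k+1}⌋ (starting m₀ = 0, d₀ = 1), with convergents p_k = a_k·p_{k-1} + p_{k-2}, q_k = a_k·q_{k-1} + q_{k-2} (p₋₁ = 1, q₋₁ = 0):
  k = 0: a₀ = 1; p₀/q₀ = 1/1; p₀² − 3·q₀² = 1 − 3 = -2.
  k = 1: m = 1, d = 2, a = ⌊(1 + 1)/2⌋ = 1; p/q = (1·1 + 1)/(1·1 + 0) = 2/1; p² − 3·q² = 4 − 3 = 1.
  The first convergent with p² − 3·q² = 1 gives the fundamental solution (x₁, y₁) = (2, 1).
Step 2: Apply the recurrence (x_{n+1}, y_{n+1}) = (x₁x_n + 3y₁y_n, x₁y_n + y₁x_n) repeatedly.
  From (x_1, y_1) = (2, 1): x_2 = 2·2 + 3·1·1 = 7; y_2 = 2·1 + 1·2 = 4.
  From (x_2, y_2) = (7, 4): x_3 = 2·7 + 3·1·4 = 26; y_3 = 2·4 + 1·7 = 15.
  From (x_3, y_3) = (26, 15): x_4 = 2·26 + 3·1·15 = 97; y_4 = 2·15 + 1·26 = 56.
Step 3: Verify x_4² - 3·y_4² = 9409 - 9408 = 1 (should be 1). ✓

(x_1, y_1) = (2, 1); (x_4, y_4) = (97, 56).


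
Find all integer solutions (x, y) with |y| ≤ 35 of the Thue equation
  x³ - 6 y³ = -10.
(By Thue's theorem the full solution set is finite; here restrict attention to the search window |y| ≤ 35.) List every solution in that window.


The equation is x³ - 6y³ = -10. For fixed y, x³ = 6·y³ − 10, so a solution requires the RHS to be a perfect cube.
Strategy: iterate y from -35 to 35, compute RHS = 6·y³ − 10, and check whether it is a (positive or negative) perfect cube.
Check small values of y:
  y = 0: RHS = -10 is not a perfect cube.
  y = 1: RHS = -4 is not a perfect cube.
  y = -1: RHS = -16 is not a perfect cube.
  y = 2: RHS = 38 is not a perfect cube.
  y = -2: RHS = -58 is not a perfect cube.
  y = 3: RHS = 152 is not a perfect cube.
  y = -3: RHS = -172 is not a perfect cube.
Continuing the search up to |y| = 35 finds no solutions either.
No (x, y) in the scanned range satisfies the equation.

No integer solutions with |y| ≤ 35.


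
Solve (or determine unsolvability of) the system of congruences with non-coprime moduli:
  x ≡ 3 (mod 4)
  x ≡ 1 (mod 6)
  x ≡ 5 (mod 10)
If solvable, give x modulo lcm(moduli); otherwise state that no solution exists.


Moduli 4, 6, 10 are not pairwise coprime, so CRT works modulo lcm(m_i) when all pairwise compatibility conditions hold.
Pairwise compatibility: gcd(m_i, m_j) must divide a_i - a_j for every pair.
Merge one congruence at a time:
  Start: x ≡ 3 (mod 4).
  Combine with x ≡ 1 (mod 6): gcd(4, 6) = 2; 1 - 3 = -2, which IS divisible by 2, so compatible.
    Write x = 3 + 4·t and substitute into x ≡ 1 (mod 6): 4·t ≡ 1 − 3 = -2 (mod 6).
    Divide the congruence (and modulus) by g = 2: 2·t ≡ -1 (mod 3).
    Reduce coefficients mod 3: 2·t ≡ 2 (mod 3).
    The inverse of 2 mod 3 is 2 (since 2·2 = 4 = 1·3 + 1), so t ≡ 2·2 = 4 ≡ 1 (mod 3).
    Then x = 3 + 4·1 = 7, valid modulo lcm(4, 6) = 12: x ≡ 7 (mod 12).
  Combine with x ≡ 5 (mod 10): gcd(12, 10) = 2; 5 - 7 = -2, which IS divisible by 2, so compatible.
    Write x = 7 + 12·t and substitute into x ≡ 5 (mod 10): 12·t ≡ 5 − 7 = -2 (mod 10).
    Divide the congruence (and modulus) by g = 2: 6·t ≡ -1 (mod 5).
    Reduce coefficients mod 5: 1·t ≡ 4 (mod 5).
    So t ≡ 4 (mod 5).
    Then x = 7 + 12·4 = 55, valid modulo lcm(12, 10) = 60: x ≡ 55 (mod 60).
Verify: 55 mod 4 = 3, 55 mod 6 = 1, 55 mod 10 = 5.

x ≡ 55 (mod 60).
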